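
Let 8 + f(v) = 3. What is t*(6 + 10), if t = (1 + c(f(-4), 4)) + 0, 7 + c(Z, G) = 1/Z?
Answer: -496/5 ≈ -99.200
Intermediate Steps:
f(v) = -5 (f(v) = -8 + 3 = -5)
c(Z, G) = -7 + 1/Z
t = -31/5 (t = (1 + (-7 + 1/(-5))) + 0 = (1 + (-7 - 1/5)) + 0 = (1 - 36/5) + 0 = -31/5 + 0 = -31/5 ≈ -6.2000)
t*(6 + 10) = -31*(6 + 10)/5 = -31/5*16 = -496/5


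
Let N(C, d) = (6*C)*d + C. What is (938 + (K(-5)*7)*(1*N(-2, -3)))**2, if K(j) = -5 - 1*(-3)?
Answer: 213444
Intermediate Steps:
K(j) = -2 (K(j) = -5 + 3 = -2)
N(C, d) = C + 6*C*d (N(C, d) = 6*C*d + C = C + 6*C*d)
(938 + (K(-5)*7)*(1*N(-2, -3)))**2 = (938 + (-2*7)*(1*(-2*(1 + 6*(-3)))))**2 = (938 - 14*(-2*(1 - 18)))**2 = (938 - 14*(-2*(-17)))**2 = (938 - 14*34)**2 = (938 - 476)**2 = 462**2 = 213444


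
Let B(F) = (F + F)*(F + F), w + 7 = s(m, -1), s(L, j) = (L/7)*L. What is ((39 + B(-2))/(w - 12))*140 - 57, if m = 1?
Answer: -1396/3 ≈ -465.33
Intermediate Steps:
s(L, j) = L²/7 (s(L, j) = (L*(⅐))*L = (L/7)*L = L²/7)
w = -48/7 (w = -7 + (⅐)*1² = -7 + (⅐)*1 = -7 + ⅐ = -48/7 ≈ -6.8571)
B(F) = 4*F² (B(F) = (2*F)*(2*F) = 4*F²)
((39 + B(-2))/(w - 12))*140 - 57 = ((39 + 4*(-2)²)/(-48/7 - 12))*140 - 57 = ((39 + 4*4)/(-132/7))*140 - 57 = ((39 + 16)*(-7/132))*140 - 57 = (55*(-7/132))*140 - 57 = -35/12*140 - 57 = -1225/3 - 57 = -1396/3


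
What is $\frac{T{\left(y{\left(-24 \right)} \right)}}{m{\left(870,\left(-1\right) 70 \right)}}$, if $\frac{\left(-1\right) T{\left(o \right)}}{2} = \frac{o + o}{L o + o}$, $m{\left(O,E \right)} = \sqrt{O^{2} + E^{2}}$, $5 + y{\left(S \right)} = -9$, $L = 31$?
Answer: $- \frac{\sqrt{7618}}{609440} \approx -0.00014322$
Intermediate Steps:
$y{\left(S \right)} = -14$ ($y{\left(S \right)} = -5 - 9 = -14$)
$m{\left(O,E \right)} = \sqrt{E^{2} + O^{2}}$
$T{\left(o \right)} = - \frac{1}{8}$ ($T{\left(o \right)} = - 2 \frac{o + o}{31 o + o} = - 2 \frac{2 o}{32 o} = - 2 \cdot 2 o \frac{1}{32 o} = \left(-2\right) \frac{1}{16} = - \frac{1}{8}$)
$\frac{T{\left(y{\left(-24 \right)} \right)}}{m{\left(870,\left(-1\right) 70 \right)}} = - \frac{1}{8 \sqrt{\left(\left(-1\right) 70\right)^{2} + 870^{2}}} = - \frac{1}{8 \sqrt{\left(-70\right)^{2} + 756900}} = - \frac{1}{8 \sqrt{4900 + 756900}} = - \frac{1}{8 \sqrt{761800}} = - \frac{1}{8 \cdot 10 \sqrt{7618}} = - \frac{\frac{1}{76180} \sqrt{7618}}{8} = - \frac{\sqrt{7618}}{609440}$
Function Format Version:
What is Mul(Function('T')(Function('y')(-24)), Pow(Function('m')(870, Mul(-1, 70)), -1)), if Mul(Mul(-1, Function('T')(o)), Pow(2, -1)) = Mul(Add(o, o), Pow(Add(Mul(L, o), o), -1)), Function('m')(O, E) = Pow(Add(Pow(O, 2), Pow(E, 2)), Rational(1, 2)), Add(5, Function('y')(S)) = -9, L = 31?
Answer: Mul(Rational(-1, 609440), Pow(7618, Rational(1, 2))) ≈ -0.00014322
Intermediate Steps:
Function('y')(S) = -14 (Function('y')(S) = Add(-5, -9) = -14)
Function('m')(O, E) = Pow(Add(Pow(E, 2), Pow(O, 2)), Rational(1, 2))
Function('T')(o) = Rational(-1, 8) (Function('T')(o) = Mul(-2, Mul(Add(o, o), Pow(Add(Mul(31, o), o), -1))) = Mul(-2, Mul(Mul(2, o), Pow(Mul(32, o), -1))) = Mul(-2, Mul(Mul(2, o), Mul(Rational(1, 32), Pow(o, -1)))) = Mul(-2, Rational(1, 16)) = Rational(-1, 8))
Mul(Function('T')(Function('y')(-24)), Pow(Function('m')(870, Mul(-1, 70)), -1)) = Mul(Rational(-1, 8), Pow(Pow(Add(Pow(Mul(-1, 70), 2), Pow(870, 2)), Rational(1, 2)), -1)) = Mul(Rational(-1, 8), Pow(Pow(Add(Pow(-70, 2), 756900), Rational(1, 2)), -1)) = Mul(Rational(-1, 8), Pow(Pow(Add(4900, 756900), Rational(1, 2)), -1)) = Mul(Rational(-1, 8), Pow(Pow(761800, Rational(1, 2)), -1)) = Mul(Rational(-1, 8), Pow(Mul(10, Pow(7618, Rational(1, 2))), -1)) = Mul(Rational(-1, 8), Mul(Rational(1, 76180), Pow(7618, Rational(1, 2)))) = Mul(Rational(-1, 609440), Pow(7618, Rational(1, 2)))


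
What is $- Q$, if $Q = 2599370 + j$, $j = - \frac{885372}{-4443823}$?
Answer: $- \frac{11551141076882}{4443823} \approx -2.5994 \cdot 10^{6}$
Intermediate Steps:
$j = \frac{885372}{4443823}$ ($j = \left(-885372\right) \left(- \frac{1}{4443823}\right) = \frac{885372}{4443823} \approx 0.19924$)
$Q = \frac{11551141076882}{4443823}$ ($Q = 2599370 + \frac{885372}{4443823} = \frac{11551141076882}{4443823} \approx 2.5994 \cdot 10^{6}$)
$- Q = \left(-1\right) \frac{11551141076882}{4443823} = - \frac{11551141076882}{4443823}$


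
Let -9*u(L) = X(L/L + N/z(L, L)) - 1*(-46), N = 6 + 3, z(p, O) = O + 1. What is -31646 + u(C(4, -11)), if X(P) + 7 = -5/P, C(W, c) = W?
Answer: -3987917/126 ≈ -31650.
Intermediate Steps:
z(p, O) = 1 + O
N = 9
X(P) = -7 - 5/P
u(L) = -13/3 + 5/(9*(1 + 9/(1 + L))) (u(L) = -((-7 - 5/(L/L + 9/(1 + L))) - 1*(-46))/9 = -((-7 - 5/(1 + 9/(1 + L))) + 46)/9 = -(39 - 5/(1 + 9/(1 + L)))/9 = -13/3 + 5/(9*(1 + 9/(1 + L))))
-31646 + u(C(4, -11)) = -31646 + (-385 - 34*4)/(9*(10 + 4)) = -31646 + (⅑)*(-385 - 136)/14 = -31646 + (⅑)*(1/14)*(-521) = -31646 - 521/126 = -3987917/126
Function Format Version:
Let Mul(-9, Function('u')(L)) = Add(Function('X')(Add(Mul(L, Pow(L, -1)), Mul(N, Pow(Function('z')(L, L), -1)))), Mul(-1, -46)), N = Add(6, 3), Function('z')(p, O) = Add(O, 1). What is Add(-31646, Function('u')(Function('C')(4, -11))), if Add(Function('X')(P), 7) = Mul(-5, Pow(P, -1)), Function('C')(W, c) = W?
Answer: Rational(-3987917, 126) ≈ -31650.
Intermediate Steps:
Function('z')(p, O) = Add(1, O)
N = 9
Function('X')(P) = Add(-7, Mul(-5, Pow(P, -1)))
Function('u')(L) = Add(Rational(-13, 3), Mul(Rational(5, 9), Pow(Add(1, Mul(9, Pow(Add(1, L), -1))), -1))) (Function('u')(L) = Mul(Rational(-1, 9), Add(Add(-7, Mul(-5, Pow(Add(Mul(L, Pow(L, -1)), Mul(9, Pow(Add(1, L), -1))), -1))), Mul(-1, -46))) = Mul(Rational(-1, 9), Add(Add(-7, Mul(-5, Pow(Add(1, Mul(9, Pow(Add(1, L), -1))), -1))), 46)) = Mul(Rational(-1, 9), Add(39, Mul(-5, Pow(Add(1, Mul(9, Pow(Add(1, L), -1))), -1)))) = Add(Rational(-13, 3), Mul(Rational(5, 9), Pow(Add(1, Mul(9, Pow(Add(1, L), -1))), -1))))
Add(-31646, Function('u')(Function('C')(4, -11))) = Add(-31646, Mul(Rational(1, 9), Pow(Add(10, 4), -1), Add(-385, Mul(-34, 4)))) = Add(-31646, Mul(Rational(1, 9), Pow(14, -1), Add(-385, -136))) = Add(-31646, Mul(Rational(1, 9), Rational(1, 14), -521)) = Add(-31646, Rational(-521, 126)) = Rational(-3987917, 126)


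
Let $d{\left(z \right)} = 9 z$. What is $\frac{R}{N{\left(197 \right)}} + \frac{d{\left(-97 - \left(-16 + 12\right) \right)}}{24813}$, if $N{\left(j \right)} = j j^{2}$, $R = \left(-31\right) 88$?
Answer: $- \frac{239513595}{7026097787} \approx -0.034089$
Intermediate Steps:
$R = -2728$
$N{\left(j \right)} = j^{3}$
$\frac{R}{N{\left(197 \right)}} + \frac{d{\left(-97 - \left(-16 + 12\right) \right)}}{24813} = - \frac{2728}{197^{3}} + \frac{9 \left(-97 - \left(-16 + 12\right)\right)}{24813} = - \frac{2728}{7645373} + 9 \left(-97 - -4\right) \frac{1}{24813} = \left(-2728\right) \frac{1}{7645373} + 9 \left(-97 + 4\right) \frac{1}{24813} = - \frac{2728}{7645373} + 9 \left(-93\right) \frac{1}{24813} = - \frac{2728}{7645373} - \frac{31}{919} = - \frac{239513595}{7026097787}$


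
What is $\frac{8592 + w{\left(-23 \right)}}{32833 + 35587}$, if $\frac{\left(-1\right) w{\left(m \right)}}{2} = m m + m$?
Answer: $\frac{379}{3421} \approx 0.11079$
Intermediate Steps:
$w{\left(m \right)} = - 2 m - 2 m^{2}$ ($w{\left(m \right)} = - 2 \left(m m + m\right) = - 2 \left(m^{2} + m\right) = - 2 \left(m + m^{2}\right) = - 2 m - 2 m^{2}$)
$\frac{8592 + w{\left(-23 \right)}}{32833 + 35587} = \frac{8592 - - 46 \left(1 - 23\right)}{32833 + 35587} = \frac{8592 - \left(-46\right) \left(-22\right)}{68420} = \left(8592 - 1012\right) \frac{1}{68420} = 7580 \cdot \frac{1}{68420} = \frac{379}{3421}$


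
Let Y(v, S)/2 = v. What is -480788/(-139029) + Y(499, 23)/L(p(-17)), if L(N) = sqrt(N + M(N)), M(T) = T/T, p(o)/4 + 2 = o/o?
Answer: 43708/12639 - 998*I*sqrt(3)/3 ≈ 3.4582 - 576.2*I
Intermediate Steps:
Y(v, S) = 2*v
p(o) = -4 (p(o) = -8 + 4*(o/o) = -8 + 4*1 = -8 + 4 = -4)
M(T) = 1
L(N) = sqrt(1 + N) (L(N) = sqrt(N + 1) = sqrt(1 + N))
-480788/(-139029) + Y(499, 23)/L(p(-17)) = -480788/(-139029) + (2*499)/(sqrt(1 - 4)) = -480788*(-1/139029) + 998/(sqrt(-3)) = 43708/12639 + 998/((I*sqrt(3))) = 43708/12639 + 998*(-I*sqrt(3)/3) = 43708/12639 - 998*I*sqrt(3)/3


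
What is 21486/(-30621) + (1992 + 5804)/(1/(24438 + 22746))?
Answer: 3754608850886/10207 ≈ 3.6785e+8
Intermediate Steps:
21486/(-30621) + (1992 + 5804)/(1/(24438 + 22746)) = 21486*(-1/30621) + 7796/(1/47184) = -7162/10207 + 7796/(1/47184) = -7162/10207 + 7796*47184 = -7162/10207 + 367846464 = 3754608850886/10207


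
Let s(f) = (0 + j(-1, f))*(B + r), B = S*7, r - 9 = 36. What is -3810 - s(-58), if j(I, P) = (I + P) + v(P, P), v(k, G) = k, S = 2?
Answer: 3093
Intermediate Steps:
r = 45 (r = 9 + 36 = 45)
B = 14 (B = 2*7 = 14)
j(I, P) = I + 2*P (j(I, P) = (I + P) + P = I + 2*P)
s(f) = -59 + 118*f (s(f) = (0 + (-1 + 2*f))*(14 + 45) = (-1 + 2*f)*59 = -59 + 118*f)
-3810 - s(-58) = -3810 - (-59 + 118*(-58)) = -3810 - (-59 - 6844) = -3810 - 1*(-6903) = -3810 + 6903 = 3093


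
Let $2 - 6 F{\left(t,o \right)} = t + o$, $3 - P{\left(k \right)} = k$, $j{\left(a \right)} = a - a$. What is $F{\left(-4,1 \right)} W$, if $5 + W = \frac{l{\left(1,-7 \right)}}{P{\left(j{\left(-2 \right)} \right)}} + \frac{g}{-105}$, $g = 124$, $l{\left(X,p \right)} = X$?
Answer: $- \frac{307}{63} \approx -4.873$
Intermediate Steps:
$j{\left(a \right)} = 0$
$P{\left(k \right)} = 3 - k$
$W = - \frac{614}{105}$ ($W = -5 + \left(1 \frac{1}{3 - 0} + \frac{124}{-105}\right) = -5 + \left(1 \frac{1}{3 + 0} + 124 \left(- \frac{1}{105}\right)\right) = -5 - \left(\frac{124}{105} - \frac{1}{3}\right) = -5 + \left(1 \cdot \frac{1}{3} - \frac{124}{105}\right) = -5 + \left(\frac{1}{3} - \frac{124}{105}\right) = -5 - \frac{89}{105} = - \frac{614}{105} \approx -5.8476$)
$F{\left(t,o \right)} = \frac{1}{3} - \frac{o}{6} - \frac{t}{6}$ ($F{\left(t,o \right)} = \frac{1}{3} - \frac{t + o}{6} = \frac{1}{3} - \frac{o + t}{6} = \frac{1}{3} - \left(\frac{o}{6} + \frac{t}{6}\right) = \frac{1}{3} - \frac{o}{6} - \frac{t}{6}$)
$F{\left(-4,1 \right)} W = \left(\frac{1}{3} - \frac{1}{6} - - \frac{2}{3}\right) \left(- \frac{614}{105}\right) = \left(\frac{1}{3} - \frac{1}{6} + \frac{2}{3}\right) \left(- \frac{614}{105}\right) = \frac{5}{6} \left(- \frac{614}{105}\right) = - \frac{307}{63}$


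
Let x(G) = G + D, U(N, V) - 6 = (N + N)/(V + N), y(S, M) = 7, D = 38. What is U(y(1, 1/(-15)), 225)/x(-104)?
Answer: -703/7656 ≈ -0.091823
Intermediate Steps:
U(N, V) = 6 + 2*N/(N + V) (U(N, V) = 6 + (N + N)/(V + N) = 6 + (2*N)/(N + V) = 6 + 2*N/(N + V))
x(G) = 38 + G (x(G) = G + 38 = 38 + G)
U(y(1, 1/(-15)), 225)/x(-104) = (2*(3*225 + 4*7)/(7 + 225))/(38 - 104) = (2*(675 + 28)/232)/(-66) = (2*(1/232)*703)*(-1/66) = (703/116)*(-1/66) = -703/7656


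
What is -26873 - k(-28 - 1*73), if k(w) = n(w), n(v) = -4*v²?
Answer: 13931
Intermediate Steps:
k(w) = -4*w²
-26873 - k(-28 - 1*73) = -26873 - (-4)*(-28 - 1*73)² = -26873 - (-4)*(-28 - 73)² = -26873 - (-4)*(-101)² = -26873 - (-4)*10201 = -26873 - 1*(-40804) = -26873 + 40804 = 13931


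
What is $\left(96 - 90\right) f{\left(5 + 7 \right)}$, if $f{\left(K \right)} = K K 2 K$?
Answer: $20736$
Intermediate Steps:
$f{\left(K \right)} = 2 K^{3}$ ($f{\left(K \right)} = K^{2} \cdot 2 K = 2 K^{3}$)
$\left(96 - 90\right) f{\left(5 + 7 \right)} = \left(96 - 90\right) 2 \left(5 + 7\right)^{3} = 6 \cdot 2 \cdot 12^{3} = 6 \cdot 2 \cdot 1728 = 6 \cdot 3456 = 20736$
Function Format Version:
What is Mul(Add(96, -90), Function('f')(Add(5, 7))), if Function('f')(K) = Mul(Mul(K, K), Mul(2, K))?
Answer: 20736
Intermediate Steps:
Function('f')(K) = Mul(2, Pow(K, 3)) (Function('f')(K) = Mul(Pow(K, 2), Mul(2, K)) = Mul(2, Pow(K, 3)))
Mul(Add(96, -90), Function('f')(Add(5, 7))) = Mul(Add(96, -90), Mul(2, Pow(Add(5, 7), 3))) = Mul(6, Mul(2, Pow(12, 3))) = Mul(6, Mul(2, 1728)) = Mul(6, 3456) = 20736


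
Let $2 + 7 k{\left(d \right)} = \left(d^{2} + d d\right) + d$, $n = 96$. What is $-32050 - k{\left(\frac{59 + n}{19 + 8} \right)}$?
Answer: $- \frac{163601927}{5103} \approx -32060.0$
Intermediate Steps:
$k{\left(d \right)} = - \frac{2}{7} + \frac{d}{7} + \frac{2 d^{2}}{7}$ ($k{\left(d \right)} = - \frac{2}{7} + \frac{\left(d^{2} + d d\right) + d}{7} = - \frac{2}{7} + \frac{\left(d^{2} + d^{2}\right) + d}{7} = - \frac{2}{7} + \frac{2 d^{2} + d}{7} = - \frac{2}{7} + \frac{d + 2 d^{2}}{7} = - \frac{2}{7} + \left(\frac{d}{7} + \frac{2 d^{2}}{7}\right) = - \frac{2}{7} + \frac{d}{7} + \frac{2 d^{2}}{7}$)
$-32050 - k{\left(\frac{59 + n}{19 + 8} \right)} = -32050 - \left(- \frac{2}{7} + \frac{\left(59 + 96\right) \frac{1}{19 + 8}}{7} + \frac{2 \left(\frac{59 + 96}{19 + 8}\right)^{2}}{7}\right) = -32050 - \left(- \frac{2}{7} + \frac{155 \cdot \frac{1}{27}}{7} + \frac{2 \left(\frac{155}{27}\right)^{2}}{7}\right) = -32050 - \left(- \frac{2}{7} + \frac{155 \cdot \frac{1}{27}}{7} + \frac{2 \left(155 \cdot \frac{1}{27}\right)^{2}}{7}\right) = -32050 - \left(- \frac{2}{7} + \frac{1}{7} \cdot \frac{155}{27} + \frac{2 \left(\frac{155}{27}\right)^{2}}{7}\right) = -32050 - \left(- \frac{2}{7} + \frac{155}{189} + \frac{2}{7} \cdot \frac{24025}{729}\right) = -32050 - \left(- \frac{2}{7} + \frac{155}{189} + \frac{48050}{5103}\right) = -32050 - \frac{50777}{5103} = - \frac{163601927}{5103}$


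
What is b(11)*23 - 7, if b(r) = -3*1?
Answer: -76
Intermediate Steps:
b(r) = -3
b(11)*23 - 7 = -3*23 - 7 = -69 - 7 = -76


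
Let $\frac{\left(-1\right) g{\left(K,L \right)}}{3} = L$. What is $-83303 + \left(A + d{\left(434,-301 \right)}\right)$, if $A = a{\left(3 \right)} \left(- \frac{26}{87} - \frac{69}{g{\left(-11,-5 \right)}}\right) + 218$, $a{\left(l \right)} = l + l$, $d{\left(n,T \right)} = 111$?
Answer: $- \frac{12035492}{145} \approx -83003.0$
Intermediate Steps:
$g{\left(K,L \right)} = - 3 L$
$a{\left(l \right)} = 2 l$
$A = \frac{27348}{145}$ ($A = 2 \cdot 3 \left(- \frac{26}{87} - \frac{69}{\left(-3\right) \left(-5\right)}\right) + 218 = 6 \left(\left(-26\right) \frac{1}{87} - \frac{69}{15}\right) + 218 = 6 \left(- \frac{26}{87} - \frac{23}{5}\right) + 218 = 6 \left(- \frac{2131}{435}\right) + 218 = - \frac{4262}{145} + 218 = \frac{27348}{145} \approx 188.61$)
$-83303 + \left(A + d{\left(434,-301 \right)}\right) = -83303 + \left(\frac{27348}{145} + 111\right) = -83303 + \frac{43443}{145} = - \frac{12035492}{145}$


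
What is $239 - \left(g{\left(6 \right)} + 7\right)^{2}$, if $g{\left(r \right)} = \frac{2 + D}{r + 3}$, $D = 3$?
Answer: $\frac{14735}{81} \approx 181.91$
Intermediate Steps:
$g{\left(r \right)} = \frac{5}{3 + r}$ ($g{\left(r \right)} = \frac{2 + 3}{r + 3} = \frac{5}{3 + r}$)
$239 - \left(g{\left(6 \right)} + 7\right)^{2} = 239 - \left(\frac{5}{3 + 6} + 7\right)^{2} = 239 - \left(\frac{5}{9} + 7\right)^{2} = 239 - \left(\frac{68}{9}\right)^{2} = 239 - \frac{4624}{81} = \frac{14735}{81}$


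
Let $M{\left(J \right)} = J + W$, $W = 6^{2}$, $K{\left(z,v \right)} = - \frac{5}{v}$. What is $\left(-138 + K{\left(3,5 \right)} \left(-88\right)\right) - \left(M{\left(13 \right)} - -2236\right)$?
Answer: $-2335$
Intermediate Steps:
$W = 36$
$M{\left(J \right)} = 36 + J$ ($M{\left(J \right)} = J + 36 = 36 + J$)
$\left(-138 + K{\left(3,5 \right)} \left(-88\right)\right) - \left(M{\left(13 \right)} - -2236\right) = \left(-138 + - \frac{5}{5} \left(-88\right)\right) - \left(\left(36 + 13\right) - -2236\right) = \left(-138 + \left(-5\right) \frac{1}{5} \left(-88\right)\right) - \left(49 + 2236\right) = \left(-138 - -88\right) - 2285 = \left(-138 + 88\right) - 2285 = -50 - 2285 = -2335$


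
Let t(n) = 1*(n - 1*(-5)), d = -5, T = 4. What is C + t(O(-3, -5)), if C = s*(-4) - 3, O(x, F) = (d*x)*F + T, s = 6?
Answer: -93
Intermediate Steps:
O(x, F) = 4 - 5*F*x (O(x, F) = (-5*x)*F + 4 = -5*F*x + 4 = 4 - 5*F*x)
t(n) = 5 + n (t(n) = 1*(n + 5) = 1*(5 + n) = 5 + n)
C = -27 (C = 6*(-4) - 3 = -24 - 3 = -27)
C + t(O(-3, -5)) = -27 + (5 + (4 - 5*(-5)*(-3))) = -27 + (5 + (4 - 75)) = -27 + (5 - 71) = -27 - 66 = -93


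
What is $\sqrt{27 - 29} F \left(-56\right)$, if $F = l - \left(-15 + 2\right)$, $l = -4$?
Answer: $- 504 i \sqrt{2} \approx - 712.76 i$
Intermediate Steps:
$F = 9$ ($F = -4 - \left(-15 + 2\right) = -4 - -13 = -4 + 13 = 9$)
$\sqrt{27 - 29} F \left(-56\right) = \sqrt{27 - 29} \cdot 9 \left(-56\right) = \sqrt{-2} \cdot 9 \left(-56\right) = i \sqrt{2} \cdot 9 \left(-56\right) = 9 i \sqrt{2} \left(-56\right) = - 504 i \sqrt{2}$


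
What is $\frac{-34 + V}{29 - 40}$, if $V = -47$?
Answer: $\frac{81}{11} \approx 7.3636$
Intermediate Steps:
$\frac{-34 + V}{29 - 40} = \frac{-34 - 47}{29 - 40} = - \frac{81}{-11} = \left(-81\right) \left(- \frac{1}{11}\right) = \frac{81}{11}$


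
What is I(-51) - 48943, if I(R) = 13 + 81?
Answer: -48849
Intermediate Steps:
I(R) = 94
I(-51) - 48943 = 94 - 48943 = -48849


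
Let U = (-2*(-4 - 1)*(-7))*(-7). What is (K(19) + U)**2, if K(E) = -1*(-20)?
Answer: 260100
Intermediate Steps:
U = 490 (U = (-2*(-5)*(-7))*(-7) = (10*(-7))*(-7) = -70*(-7) = 490)
K(E) = 20
(K(19) + U)**2 = (20 + 490)**2 = 510**2 = 260100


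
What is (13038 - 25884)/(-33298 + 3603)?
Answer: 12846/29695 ≈ 0.43260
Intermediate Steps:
(13038 - 25884)/(-33298 + 3603) = -12846/(-29695) = -12846*(-1/29695) = 12846/29695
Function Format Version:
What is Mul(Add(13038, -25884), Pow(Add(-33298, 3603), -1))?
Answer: Rational(12846, 29695) ≈ 0.43260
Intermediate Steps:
Mul(Add(13038, -25884), Pow(Add(-33298, 3603), -1)) = Mul(-12846, Pow(-29695, -1)) = Mul(-12846, Rational(-1, 29695)) = Rational(12846, 29695)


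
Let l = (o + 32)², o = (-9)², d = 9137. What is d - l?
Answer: -3632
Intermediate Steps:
o = 81
l = 12769 (l = (81 + 32)² = 113² = 12769)
d - l = 9137 - 1*12769 = 9137 - 12769 = -3632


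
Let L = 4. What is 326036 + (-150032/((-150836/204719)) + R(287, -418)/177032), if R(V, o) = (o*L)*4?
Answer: 441984516386380/834462461 ≈ 5.2966e+5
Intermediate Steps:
R(V, o) = 16*o (R(V, o) = (o*4)*4 = (4*o)*4 = 16*o)
326036 + (-150032/((-150836/204719)) + R(287, -418)/177032) = 326036 + (-150032/((-150836/204719)) + (16*(-418))/177032) = 326036 + (-150032/((-150836*1/204719)) - 6688*1/177032) = 326036 + (-150032/(-150836/204719) - 836/22129) = 326036 + (-150032*(-204719/150836) - 836/22129) = 326036 + (7678600252/37709 - 836/22129) = 326036 + 169919713451784/834462461 = 441984516386380/834462461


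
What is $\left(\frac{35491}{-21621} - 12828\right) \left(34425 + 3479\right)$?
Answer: $- \frac{10514178392816}{21621} \approx -4.8629 \cdot 10^{8}$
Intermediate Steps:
$\left(\frac{35491}{-21621} - 12828\right) \left(34425 + 3479\right) = \left(35491 \left(- \frac{1}{21621}\right) - 12828\right) 37904 = \left(- \frac{35491}{21621} - 12828\right) 37904 = \left(- \frac{277389679}{21621}\right) 37904 = - \frac{10514178392816}{21621}$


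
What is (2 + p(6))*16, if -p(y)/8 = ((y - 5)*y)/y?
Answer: -96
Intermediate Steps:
p(y) = 40 - 8*y (p(y) = -8*(y - 5)*y/y = -8*(-5 + y)*y/y = -8*y*(-5 + y)/y = -8*(-5 + y) = 40 - 8*y)
(2 + p(6))*16 = (2 + (40 - 8*6))*16 = (2 + (40 - 48))*16 = (2 - 8)*16 = -6*16 = -96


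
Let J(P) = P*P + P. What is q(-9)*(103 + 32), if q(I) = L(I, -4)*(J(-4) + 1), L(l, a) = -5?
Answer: -8775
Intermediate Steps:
J(P) = P + P² (J(P) = P² + P = P + P²)
q(I) = -65 (q(I) = -5*(-4*(1 - 4) + 1) = -5*(-4*(-3) + 1) = -5*(12 + 1) = -5*13 = -65)
q(-9)*(103 + 32) = -65*(103 + 32) = -65*135 = -8775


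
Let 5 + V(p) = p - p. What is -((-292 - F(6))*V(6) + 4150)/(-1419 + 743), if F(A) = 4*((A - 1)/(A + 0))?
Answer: 4220/507 ≈ 8.3235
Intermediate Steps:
V(p) = -5 (V(p) = -5 + (p - p) = -5 + 0 = -5)
F(A) = 4*(-1 + A)/A (F(A) = 4*((-1 + A)/A) = 4*(-1 + A)/A)
-((-292 - F(6))*V(6) + 4150)/(-1419 + 743) = -((-292 - (4 - 4/6))*(-5) + 4150)/(-1419 + 743) = -((-292 - (4 - 4*⅙))*(-5) + 4150)/(-676) = -((-292 - (4 - ⅔))*(-5) + 4150)*(-1)/676 = -((-292 - 1*10/3)*(-5) + 4150)*(-1)/676 = -((-292 - 10/3)*(-5) + 4150)*(-1)/676 = -(-886/3*(-5) + 4150)*(-1)/676 = -(4430/3 + 4150)*(-1)/676 = -16880*(-1)/(3*676) = -1*(-4220/507) = 4220/507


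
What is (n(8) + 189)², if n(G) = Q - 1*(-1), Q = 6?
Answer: 38416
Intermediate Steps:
n(G) = 7 (n(G) = 6 - 1*(-1) = 6 + 1 = 7)
(n(8) + 189)² = (7 + 189)² = 196² = 38416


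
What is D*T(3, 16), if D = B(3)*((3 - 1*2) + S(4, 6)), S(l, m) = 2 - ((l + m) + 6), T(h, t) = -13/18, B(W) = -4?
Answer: -338/9 ≈ -37.556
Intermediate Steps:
T(h, t) = -13/18 (T(h, t) = -13*1/18 = -13/18)
S(l, m) = -4 - l - m (S(l, m) = 2 - (6 + l + m) = 2 + (-6 - l - m) = -4 - l - m)
D = 52 (D = -4*((3 - 1*2) + (-4 - 1*4 - 1*6)) = -4*((3 - 2) + (-4 - 4 - 6)) = -4*(1 - 14) = -4*(-13) = 52)
D*T(3, 16) = 52*(-13/18) = -338/9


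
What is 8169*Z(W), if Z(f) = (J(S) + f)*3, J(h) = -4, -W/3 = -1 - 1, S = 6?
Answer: 49014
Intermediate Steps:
W = 6 (W = -3*(-1 - 1) = -3*(-2) = 6)
Z(f) = -12 + 3*f (Z(f) = (-4 + f)*3 = -12 + 3*f)
8169*Z(W) = 8169*(-12 + 3*6) = 8169*(-12 + 18) = 8169*6 = 49014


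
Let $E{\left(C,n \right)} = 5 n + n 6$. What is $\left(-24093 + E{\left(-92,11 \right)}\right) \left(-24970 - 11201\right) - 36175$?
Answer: $867055037$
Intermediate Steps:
$E{\left(C,n \right)} = 11 n$ ($E{\left(C,n \right)} = 5 n + 6 n = 11 n$)
$\left(-24093 + E{\left(-92,11 \right)}\right) \left(-24970 - 11201\right) - 36175 = \left(-24093 + 11 \cdot 11\right) \left(-24970 - 11201\right) - 36175 = \left(-24093 + 121\right) \left(-36171\right) - 36175 = \left(-23972\right) \left(-36171\right) - 36175 = 867091212 - 36175 = 867055037$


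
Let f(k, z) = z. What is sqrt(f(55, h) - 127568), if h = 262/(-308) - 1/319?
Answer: I*sqrt(2544380689466)/4466 ≈ 357.17*I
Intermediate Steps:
h = -3813/4466 (h = 262*(-1/308) - 1*1/319 = -131/154 - 1/319 = -3813/4466 ≈ -0.85378)
sqrt(f(55, h) - 127568) = sqrt(-3813/4466 - 127568) = sqrt(-569722501/4466) = I*sqrt(2544380689466)/4466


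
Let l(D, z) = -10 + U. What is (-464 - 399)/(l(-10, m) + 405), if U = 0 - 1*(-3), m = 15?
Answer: -863/398 ≈ -2.1683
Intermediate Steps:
U = 3 (U = 0 + 3 = 3)
l(D, z) = -7 (l(D, z) = -10 + 3 = -7)
(-464 - 399)/(l(-10, m) + 405) = (-464 - 399)/(-7 + 405) = -863/398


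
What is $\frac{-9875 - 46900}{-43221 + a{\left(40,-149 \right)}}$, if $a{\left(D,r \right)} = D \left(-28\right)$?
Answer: $\frac{56775}{44341} \approx 1.2804$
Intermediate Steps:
$a{\left(D,r \right)} = - 28 D$
$\frac{-9875 - 46900}{-43221 + a{\left(40,-149 \right)}} = \frac{-9875 - 46900}{-43221 - 1120} = - \frac{56775}{-43221 - 1120} = - \frac{56775}{-44341} = \left(-56775\right) \left(- \frac{1}{44341}\right) = \frac{56775}{44341}$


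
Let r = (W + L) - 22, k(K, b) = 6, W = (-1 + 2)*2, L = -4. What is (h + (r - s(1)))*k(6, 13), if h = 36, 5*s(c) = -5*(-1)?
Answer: 66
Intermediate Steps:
s(c) = 1 (s(c) = (-5*(-1))/5 = (1/5)*5 = 1)
W = 2 (W = 1*2 = 2)
r = -24 (r = (2 - 4) - 22 = -2 - 22 = -24)
(h + (r - s(1)))*k(6, 13) = (36 + (-24 - 1*1))*6 = (36 + (-24 - 1))*6 = (36 - 25)*6 = 11*6 = 66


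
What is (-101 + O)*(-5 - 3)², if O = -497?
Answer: -38272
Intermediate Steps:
(-101 + O)*(-5 - 3)² = (-101 - 497)*(-5 - 3)² = -598*(-8)² = -598*64 = -38272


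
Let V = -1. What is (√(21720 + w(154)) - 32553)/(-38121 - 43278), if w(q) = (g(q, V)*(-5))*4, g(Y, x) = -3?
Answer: 10851/27133 - 22*√5/27133 ≈ 0.39811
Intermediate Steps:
w(q) = 60 (w(q) = -3*(-5)*4 = 15*4 = 60)
(√(21720 + w(154)) - 32553)/(-38121 - 43278) = (√(21720 + 60) - 32553)/(-38121 - 43278) = (√21780 - 32553)/(-81399) = (66*√5 - 32553)*(-1/81399) = (-32553 + 66*√5)*(-1/81399) = 10851/27133 - 22*√5/27133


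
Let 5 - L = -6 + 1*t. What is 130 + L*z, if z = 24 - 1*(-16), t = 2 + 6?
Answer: 250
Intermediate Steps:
t = 8
z = 40 (z = 24 + 16 = 40)
L = 3 (L = 5 - (-6 + 1*8) = 5 - (-6 + 8) = 5 - 1*2 = 5 - 2 = 3)
130 + L*z = 130 + 3*40 = 130 + 120 = 250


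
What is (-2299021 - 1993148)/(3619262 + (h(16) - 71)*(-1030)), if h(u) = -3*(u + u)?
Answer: -4292169/3791272 ≈ -1.1321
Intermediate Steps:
h(u) = -6*u
(-2299021 - 1993148)/(3619262 + (h(16) - 71)*(-1030)) = (-2299021 - 1993148)/(3619262 + (-6*16 - 71)*(-1030)) = -4292169/(3619262 + (-96 - 71)*(-1030)) = -4292169/(3619262 - 167*(-1030)) = -4292169/(3619262 + 172010) = -4292169/3791272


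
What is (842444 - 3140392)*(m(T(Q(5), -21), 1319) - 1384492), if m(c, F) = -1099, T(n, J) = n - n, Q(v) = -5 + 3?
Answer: 3184016067268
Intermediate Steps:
Q(v) = -2
T(n, J) = 0
(842444 - 3140392)*(m(T(Q(5), -21), 1319) - 1384492) = (842444 - 3140392)*(-1099 - 1384492) = -2297948*(-1385591) = 3184016067268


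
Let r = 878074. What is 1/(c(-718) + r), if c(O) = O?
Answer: 1/877356 ≈ 1.1398e-6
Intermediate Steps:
1/(c(-718) + r) = 1/(-718 + 878074) = 1/877356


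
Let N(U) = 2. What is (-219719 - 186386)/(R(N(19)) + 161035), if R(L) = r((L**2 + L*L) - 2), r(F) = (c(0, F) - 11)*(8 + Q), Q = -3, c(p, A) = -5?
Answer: -81221/32191 ≈ -2.5231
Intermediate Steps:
r(F) = -80 (r(F) = (-5 - 11)*(8 - 3) = -16*5 = -80)
R(L) = -80
(-219719 - 186386)/(R(N(19)) + 161035) = (-219719 - 186386)/(-80 + 161035) = -406105/160955 = -406105*1/160955 = -81221/32191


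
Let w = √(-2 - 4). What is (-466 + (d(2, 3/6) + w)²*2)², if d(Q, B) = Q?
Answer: 220516 - 7520*I*√6 ≈ 2.2052e+5 - 18420.0*I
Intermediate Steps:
w = I*√6 (w = √(-6) = I*√6 ≈ 2.4495*I)
(-466 + (d(2, 3/6) + w)²*2)² = (-466 + (2 + I*√6)²*2)² = (-466 + 2*(2 + I*√6)²)²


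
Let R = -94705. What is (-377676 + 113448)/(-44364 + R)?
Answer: 264228/139069 ≈ 1.9000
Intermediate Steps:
(-377676 + 113448)/(-44364 + R) = (-377676 + 113448)/(-44364 - 94705) = -264228/(-139069) = -264228*(-1/139069) = 264228/139069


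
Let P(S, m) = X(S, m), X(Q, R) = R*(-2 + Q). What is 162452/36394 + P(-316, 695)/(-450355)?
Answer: 8120450840/1639021987 ≈ 4.9545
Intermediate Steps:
P(S, m) = m*(-2 + S)
162452/36394 + P(-316, 695)/(-450355) = 162452/36394 + (695*(-2 - 316))/(-450355) = 162452*(1/36394) + (695*(-318))*(-1/450355) = 81226/18197 - 221010*(-1/450355) = 81226/18197 + 44202/90071 = 8120450840/1639021987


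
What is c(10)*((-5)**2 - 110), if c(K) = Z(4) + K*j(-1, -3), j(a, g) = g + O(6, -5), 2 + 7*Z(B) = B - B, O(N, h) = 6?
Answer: -17680/7 ≈ -2525.7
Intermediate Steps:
Z(B) = -2/7 (Z(B) = -2/7 + (B - B)/7 = -2/7 + (1/7)*0 = -2/7 + 0 = -2/7)
j(a, g) = 6 + g (j(a, g) = g + 6 = 6 + g)
c(K) = -2/7 + 3*K (c(K) = -2/7 + K*(6 - 3) = -2/7 + K*3 = -2/7 + 3*K)
c(10)*((-5)**2 - 110) = (-2/7 + 3*10)*((-5)**2 - 110) = (-2/7 + 30)*(25 - 110) = (208/7)*(-85) = -17680/7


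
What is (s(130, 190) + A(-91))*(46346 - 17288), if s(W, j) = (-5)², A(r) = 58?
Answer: 2411814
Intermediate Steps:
s(W, j) = 25
(s(130, 190) + A(-91))*(46346 - 17288) = (25 + 58)*(46346 - 17288) = 83*29058 = 2411814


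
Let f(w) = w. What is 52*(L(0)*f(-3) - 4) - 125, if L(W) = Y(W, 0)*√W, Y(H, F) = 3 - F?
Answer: -333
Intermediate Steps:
L(W) = 3*√W (L(W) = (3 - 1*0)*√W = (3 + 0)*√W = 3*√W)
52*(L(0)*f(-3) - 4) - 125 = 52*((3*√0)*(-3) - 4) - 125 = 52*((3*0)*(-3) - 4) - 125 = 52*(0*(-3) - 4) - 125 = 52*(0 - 4) - 125 = 52*(-4) - 125 = -208 - 125 = -333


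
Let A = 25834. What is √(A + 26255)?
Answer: √52089 ≈ 228.23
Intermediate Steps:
√(A + 26255) = √(25834 + 26255) = √52089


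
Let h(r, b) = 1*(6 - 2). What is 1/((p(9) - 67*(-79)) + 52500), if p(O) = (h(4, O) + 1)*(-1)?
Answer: 1/57788 ≈ 1.7305e-5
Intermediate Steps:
h(r, b) = 4 (h(r, b) = 1*4 = 4)
p(O) = -5 (p(O) = (4 + 1)*(-1) = 5*(-1) = -5)
1/((p(9) - 67*(-79)) + 52500) = 1/((-5 - 67*(-79)) + 52500) = 1/((-5 + 5293) + 52500) = 1/(5288 + 52500) = 1/57788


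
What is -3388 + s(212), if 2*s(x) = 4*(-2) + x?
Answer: -3286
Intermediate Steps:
s(x) = -4 + x/2 (s(x) = (4*(-2) + x)/2 = (-8 + x)/2 = -4 + x/2)
-3388 + s(212) = -3388 + (-4 + (½)*212) = -3388 + (-4 + 106) = -3388 + 102 = -3286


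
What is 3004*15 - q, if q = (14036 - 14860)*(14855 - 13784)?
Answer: 927564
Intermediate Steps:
q = -882504 (q = -824*1071 = -882504)
3004*15 - q = 3004*15 - 1*(-882504) = 45060 + 882504 = 927564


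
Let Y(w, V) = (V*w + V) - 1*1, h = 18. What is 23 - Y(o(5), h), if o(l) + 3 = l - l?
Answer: 60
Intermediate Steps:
o(l) = -3 (o(l) = -3 + (l - l) = -3 + 0 = -3)
Y(w, V) = -1 + V + V*w (Y(w, V) = (V + V*w) - 1 = -1 + V + V*w)
23 - Y(o(5), h) = 23 - (-1 + 18 + 18*(-3)) = 23 - (-1 + 18 - 54) = 23 - 1*(-37) = 23 + 37 = 60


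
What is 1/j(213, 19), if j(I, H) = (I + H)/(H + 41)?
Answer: 15/58 ≈ 0.25862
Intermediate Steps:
j(I, H) = (H + I)/(41 + H)
1/j(213, 19) = 1/((19 + 213)/(41 + 19)) = 1/(232/60) = 1/((1/60)*232) = 1/(58/15) = 15/58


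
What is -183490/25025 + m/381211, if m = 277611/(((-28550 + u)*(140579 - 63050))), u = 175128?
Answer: -1432246650789163971/195334745415619810 ≈ -7.3323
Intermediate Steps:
m = 92537/3788015254 (m = 277611/(((-28550 + 175128)*(140579 - 63050))) = 277611/((146578*77529)) = 277611/11364045762 = 277611*(1/11364045762) = 92537/3788015254 ≈ 2.4429e-5)
-183490/25025 + m/381211 = -183490/25025 + (92537/3788015254)/381211 = -183490*1/25025 + (92537/3788015254)*(1/381211) = -36698/5005 + 2501/39027921161962 = -1432246650789163971/195334745415619810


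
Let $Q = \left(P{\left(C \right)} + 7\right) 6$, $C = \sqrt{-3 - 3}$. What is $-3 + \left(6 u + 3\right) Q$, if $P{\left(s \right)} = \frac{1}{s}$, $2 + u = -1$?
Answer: $-633 + 15 i \sqrt{6} \approx -633.0 + 36.742 i$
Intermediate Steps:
$u = -3$ ($u = -2 - 1 = -3$)
$C = i \sqrt{6}$ ($C = \sqrt{-6} = i \sqrt{6} \approx 2.4495 i$)
$Q = 42 - i \sqrt{6}$ ($Q = \left(\frac{1}{i \sqrt{6}} + 7\right) 6 = \left(- \frac{i \sqrt{6}}{6} + 7\right) 6 = \left(7 - \frac{i \sqrt{6}}{6}\right) 6 = 42 - i \sqrt{6} \approx 42.0 - 2.4495 i$)
$-3 + \left(6 u + 3\right) Q = -3 + \left(6 \left(-3\right) + 3\right) \left(42 - i \sqrt{6}\right) = -3 + \left(-18 + 3\right) \left(42 - i \sqrt{6}\right) = -3 - 15 \left(42 - i \sqrt{6}\right) = -3 - \left(630 - 15 i \sqrt{6}\right) = -633 + 15 i \sqrt{6}$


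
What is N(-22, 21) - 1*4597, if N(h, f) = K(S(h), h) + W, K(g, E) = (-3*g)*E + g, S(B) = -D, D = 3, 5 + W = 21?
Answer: -4782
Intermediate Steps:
W = 16 (W = -5 + 21 = 16)
S(B) = -3 (S(B) = -1*3 = -3)
K(g, E) = g - 3*E*g (K(g, E) = -3*E*g + g = g - 3*E*g)
N(h, f) = 13 + 9*h (N(h, f) = -3*(1 - 3*h) + 16 = (-3 + 9*h) + 16 = 13 + 9*h)
N(-22, 21) - 1*4597 = (13 + 9*(-22)) - 1*4597 = (13 - 198) - 4597 = -185 - 4597 = -4782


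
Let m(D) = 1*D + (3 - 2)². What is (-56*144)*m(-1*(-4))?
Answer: -40320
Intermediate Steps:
m(D) = 1 + D (m(D) = D + 1² = D + 1 = 1 + D)
(-56*144)*m(-1*(-4)) = (-56*144)*(1 - 1*(-4)) = -8064*(1 + 4) = -8064*5 = -40320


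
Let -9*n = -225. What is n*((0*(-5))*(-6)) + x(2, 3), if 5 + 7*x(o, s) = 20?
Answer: 15/7 ≈ 2.1429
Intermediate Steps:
n = 25 (n = -1/9*(-225) = 25)
x(o, s) = 15/7 (x(o, s) = -5/7 + (1/7)*20 = -5/7 + 20/7 = 15/7)
n*((0*(-5))*(-6)) + x(2, 3) = 25*((0*(-5))*(-6)) + 15/7 = 25*(0*(-6)) + 15/7 = 25*0 + 15/7 = 0 + 15/7 = 15/7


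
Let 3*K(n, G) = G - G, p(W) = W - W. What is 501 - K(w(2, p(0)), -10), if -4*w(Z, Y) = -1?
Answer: 501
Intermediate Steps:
p(W) = 0
w(Z, Y) = ¼ (w(Z, Y) = -¼*(-1) = ¼)
K(n, G) = 0 (K(n, G) = (G - G)/3 = (⅓)*0 = 0)
501 - K(w(2, p(0)), -10) = 501 - 1*0 = 501 + 0 = 501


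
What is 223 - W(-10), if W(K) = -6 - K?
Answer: 219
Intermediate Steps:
223 - W(-10) = 223 - (-6 - 1*(-10)) = 223 - (-6 + 10) = 223 - 1*4 = 223 - 4 = 219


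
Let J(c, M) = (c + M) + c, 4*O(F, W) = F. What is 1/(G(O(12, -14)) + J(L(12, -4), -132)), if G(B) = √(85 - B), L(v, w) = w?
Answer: -70/9759 - √82/19518 ≈ -0.0076368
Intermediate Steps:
O(F, W) = F/4
J(c, M) = M + 2*c (J(c, M) = (M + c) + c = M + 2*c)
1/(G(O(12, -14)) + J(L(12, -4), -132)) = 1/(√(85 - 12/4) + (-132 + 2*(-4))) = 1/(√(85 - 1*3) + (-132 - 8)) = 1/(√(85 - 3) - 140) = 1/(√82 - 140) = 1/(-140 + √82)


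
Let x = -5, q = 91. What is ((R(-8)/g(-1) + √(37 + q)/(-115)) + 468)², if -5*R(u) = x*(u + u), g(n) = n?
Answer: 3098035728/13225 - 7744*√2/115 ≈ 2.3416e+5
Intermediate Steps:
R(u) = 2*u (R(u) = -(-1)*(u + u) = -(-1)*2*u = -(-2)*u = 2*u)
((R(-8)/g(-1) + √(37 + q)/(-115)) + 468)² = (((2*(-8))/(-1) + √(37 + 91)/(-115)) + 468)² = ((-16*(-1) + √128*(-1/115)) + 468)² = ((16 + (8*√2)*(-1/115)) + 468)² = ((16 - 8*√2/115) + 468)² = (484 - 8*√2/115)²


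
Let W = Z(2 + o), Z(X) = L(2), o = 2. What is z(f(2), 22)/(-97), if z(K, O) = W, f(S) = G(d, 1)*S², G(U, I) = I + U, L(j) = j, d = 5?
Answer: -2/97 ≈ -0.020619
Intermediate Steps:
Z(X) = 2
f(S) = 6*S² (f(S) = (1 + 5)*S² = 6*S²)
W = 2
z(K, O) = 2
z(f(2), 22)/(-97) = 2/(-97) = 2*(-1/97) = -2/97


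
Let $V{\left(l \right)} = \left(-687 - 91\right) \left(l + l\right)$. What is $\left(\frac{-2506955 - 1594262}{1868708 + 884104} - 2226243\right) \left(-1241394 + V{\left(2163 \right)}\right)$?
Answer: $\frac{4705637261232259121}{458802} \approx 1.0256 \cdot 10^{13}$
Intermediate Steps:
$V{\left(l \right)} = - 1556 l$ ($V{\left(l \right)} = - 778 \cdot 2 l = - 1556 l$)
$\left(\frac{-2506955 - 1594262}{1868708 + 884104} - 2226243\right) \left(-1241394 + V{\left(2163 \right)}\right) = \left(\frac{-2506955 - 1594262}{1868708 + 884104} - 2226243\right) \left(-1241394 - 3365628\right) = \left(- \frac{4101217}{2752812} - 2226243\right) \left(-1241394 - 3365628\right) = \left(\left(-4101217\right) \frac{1}{2752812} - 2226243\right) \left(-4607022\right) = \left(- \frac{4101217}{2752812} - 2226243\right) \left(-4607022\right) = \left(- \frac{6128432546533}{2752812}\right) \left(-4607022\right) = \frac{4705637261232259121}{458802}$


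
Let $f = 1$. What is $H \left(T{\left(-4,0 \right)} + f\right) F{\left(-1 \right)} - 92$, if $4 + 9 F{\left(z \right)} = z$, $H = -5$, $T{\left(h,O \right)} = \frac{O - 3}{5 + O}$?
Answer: $- \frac{818}{9} \approx -90.889$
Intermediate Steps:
$T{\left(h,O \right)} = \frac{-3 + O}{5 + O}$
$F{\left(z \right)} = - \frac{4}{9} + \frac{z}{9}$
$H \left(T{\left(-4,0 \right)} + f\right) F{\left(-1 \right)} - 92 = - 5 \left(\frac{-3 + 0}{5 + 0} + 1\right) \left(- \frac{4}{9} + \frac{1}{9} \left(-1\right)\right) - 92 = - 5 \left(\frac{1}{5} \left(-3\right) + 1\right) \left(- \frac{4}{9} - \frac{1}{9}\right) - 92 = - 5 \left(\frac{1}{5} \left(-3\right) + 1\right) \left(- \frac{5}{9}\right) - 92 = - 5 \left(- \frac{3}{5} + 1\right) \left(- \frac{5}{9}\right) - 92 = \left(-5\right) \frac{2}{5} \left(- \frac{5}{9}\right) - 92 = \left(-2\right) \left(- \frac{5}{9}\right) - 92 = \frac{10}{9} - 92 = - \frac{818}{9}$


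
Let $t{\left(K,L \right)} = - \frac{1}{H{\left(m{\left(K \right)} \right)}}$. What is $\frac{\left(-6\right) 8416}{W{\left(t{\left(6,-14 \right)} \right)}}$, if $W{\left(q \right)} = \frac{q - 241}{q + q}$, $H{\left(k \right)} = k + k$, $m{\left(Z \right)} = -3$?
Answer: $\frac{100992}{1445} \approx 69.891$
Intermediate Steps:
$H{\left(k \right)} = 2 k$
$t{\left(K,L \right)} = \frac{1}{6}$ ($t{\left(K,L \right)} = - \frac{1}{2 \left(-3\right)} = - \frac{1}{-6} = \left(-1\right) \left(- \frac{1}{6}\right) = \frac{1}{6}$)
$W{\left(q \right)} = \frac{-241 + q}{2 q}$
$\frac{\left(-6\right) 8416}{W{\left(t{\left(6,-14 \right)} \right)}} = \frac{\left(-6\right) 8416}{\frac{1}{2} \frac{1}{\frac{1}{6}} \left(-241 + \frac{1}{6}\right)} = - \frac{50496}{\frac{1}{2} \cdot 6 \left(- \frac{1445}{6}\right)} = - \frac{50496}{- \frac{1445}{2}} = \left(-50496\right) \left(- \frac{2}{1445}\right) = \frac{100992}{1445}$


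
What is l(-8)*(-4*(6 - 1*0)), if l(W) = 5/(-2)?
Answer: 60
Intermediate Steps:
l(W) = -5/2 (l(W) = 5*(-1/2) = -5/2)
l(-8)*(-4*(6 - 1*0)) = -(-10)*(6 - 1*0) = -(-10)*(6 + 0) = -(-10)*6 = -5/2*(-24) = 60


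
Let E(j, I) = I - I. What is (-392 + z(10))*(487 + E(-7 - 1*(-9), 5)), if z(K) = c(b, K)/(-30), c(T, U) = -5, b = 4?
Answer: -1144937/6 ≈ -1.9082e+5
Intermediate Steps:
E(j, I) = 0
z(K) = ⅙ (z(K) = -5/(-30) = -5*(-1/30) = ⅙)
(-392 + z(10))*(487 + E(-7 - 1*(-9), 5)) = (-392 + ⅙)*(487 + 0) = -2351/6*487 = -1144937/6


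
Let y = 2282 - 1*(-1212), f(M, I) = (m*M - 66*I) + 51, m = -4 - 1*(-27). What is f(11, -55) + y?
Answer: 7428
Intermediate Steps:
m = 23 (m = -4 + 27 = 23)
f(M, I) = 51 - 66*I + 23*M (f(M, I) = (23*M - 66*I) + 51 = (-66*I + 23*M) + 51 = 51 - 66*I + 23*M)
y = 3494 (y = 2282 + 1212 = 3494)
f(11, -55) + y = (51 - 66*(-55) + 23*11) + 3494 = (51 + 3630 + 253) + 3494 = 3934 + 3494 = 7428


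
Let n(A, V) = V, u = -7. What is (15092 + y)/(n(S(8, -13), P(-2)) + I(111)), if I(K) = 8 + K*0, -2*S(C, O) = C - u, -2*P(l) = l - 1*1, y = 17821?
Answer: 65826/19 ≈ 3464.5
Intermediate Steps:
P(l) = 1/2 - l/2 (P(l) = -(l - 1*1)/2 = -(l - 1)/2 = -(-1 + l)/2 = 1/2 - l/2)
S(C, O) = -7/2 - C/2 (S(C, O) = -(C - 1*(-7))/2 = -(C + 7)/2 = -(7 + C)/2 = -7/2 - C/2)
I(K) = 8 (I(K) = 8 + 0 = 8)
(15092 + y)/(n(S(8, -13), P(-2)) + I(111)) = (15092 + 17821)/((1/2 - 1/2*(-2)) + 8) = 32913/((1/2 + 1) + 8) = 32913/(3/2 + 8) = 32913/(19/2) = 32913*(2/19) = 65826/19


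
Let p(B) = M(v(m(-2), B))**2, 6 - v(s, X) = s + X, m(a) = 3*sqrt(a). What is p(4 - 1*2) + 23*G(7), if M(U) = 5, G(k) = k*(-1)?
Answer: -136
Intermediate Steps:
G(k) = -k
v(s, X) = 6 - X - s (v(s, X) = 6 - (s + X) = 6 - (X + s) = 6 + (-X - s) = 6 - X - s)
p(B) = 25 (p(B) = 5**2 = 25)
p(4 - 1*2) + 23*G(7) = 25 + 23*(-1*7) = 25 + 23*(-7) = 25 - 161 = -136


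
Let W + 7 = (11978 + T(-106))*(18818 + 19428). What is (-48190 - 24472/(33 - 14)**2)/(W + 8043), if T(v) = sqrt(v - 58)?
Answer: -26253003131772/249224084837919875 + 8766920227*I*sqrt(41)/498448169675839750 ≈ -0.00010534 + 1.1262e-7*I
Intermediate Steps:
T(v) = sqrt(-58 + v)
W = 458110581 + 76492*I*sqrt(41) (W = -7 + (11978 + sqrt(-58 - 106))*(18818 + 19428) = -7 + (11978 + sqrt(-164))*38246 = -7 + (11978 + 2*I*sqrt(41))*38246 = -7 + (458110588 + 76492*I*sqrt(41)) = 458110581 + 76492*I*sqrt(41) ≈ 4.5811e+8 + 4.8979e+5*I)
(-48190 - 24472/(33 - 14)**2)/(W + 8043) = (-48190 - 24472/(33 - 14)**2)/((458110581 + 76492*I*sqrt(41)) + 8043) = (-48190 - 24472/(19**2))/(458118624 + 76492*I*sqrt(41)) = (-48190 - 24472/361)/(458118624 + 76492*I*sqrt(41)) = (-48190 - 24472*1/361)/(458118624 + 76492*I*sqrt(41)) = (-48190 - 1288/19)/(458118624 + 76492*I*sqrt(41)) = -916898/(19*(458118624 + 76492*I*sqrt(41)))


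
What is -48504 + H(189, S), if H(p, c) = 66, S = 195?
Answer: -48438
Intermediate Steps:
-48504 + H(189, S) = -48504 + 66 = -48438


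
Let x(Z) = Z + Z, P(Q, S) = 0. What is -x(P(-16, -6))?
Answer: 0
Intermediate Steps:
x(Z) = 2*Z
-x(P(-16, -6)) = -2*0 = -1*0 = 0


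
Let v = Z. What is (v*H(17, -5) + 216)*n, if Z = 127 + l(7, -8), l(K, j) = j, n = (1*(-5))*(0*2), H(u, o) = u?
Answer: 0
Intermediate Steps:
n = 0 (n = -5*0 = 0)
Z = 119 (Z = 127 - 8 = 119)
v = 119
(v*H(17, -5) + 216)*n = (119*17 + 216)*0 = (2023 + 216)*0 = 2239*0 = 0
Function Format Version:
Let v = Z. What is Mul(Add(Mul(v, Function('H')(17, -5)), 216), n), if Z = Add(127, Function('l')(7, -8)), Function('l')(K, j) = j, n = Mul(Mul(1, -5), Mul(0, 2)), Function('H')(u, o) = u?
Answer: 0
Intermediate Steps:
n = 0 (n = Mul(-5, 0) = 0)
Z = 119 (Z = Add(127, -8) = 119)
v = 119
Mul(Add(Mul(v, Function('H')(17, -5)), 216), n) = Mul(Add(Mul(119, 17), 216), 0) = Mul(Add(2023, 216), 0) = Mul(2239, 0) = 0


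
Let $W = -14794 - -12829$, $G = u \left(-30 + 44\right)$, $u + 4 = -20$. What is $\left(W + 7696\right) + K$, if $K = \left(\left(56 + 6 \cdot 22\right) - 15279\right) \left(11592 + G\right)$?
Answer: $-169858565$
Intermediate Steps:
$u = -24$ ($u = -4 - 20 = -24$)
$G = -336$ ($G = - 24 \left(-30 + 44\right) = \left(-24\right) 14 = -336$)
$K = -169864296$ ($K = \left(\left(56 + 6 \cdot 22\right) - 15279\right) \left(11592 - 336\right) = \left(\left(56 + 132\right) - 15279\right) 11256 = \left(188 - 15279\right) 11256 = \left(-15091\right) 11256 = -169864296$)
$W = -1965$ ($W = -14794 + 12829 = -1965$)
$\left(W + 7696\right) + K = \left(-1965 + 7696\right) - 169864296 = 5731 - 169864296 = -169858565$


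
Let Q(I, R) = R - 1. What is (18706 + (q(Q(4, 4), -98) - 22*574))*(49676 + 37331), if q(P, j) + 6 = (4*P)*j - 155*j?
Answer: 1747622602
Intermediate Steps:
Q(I, R) = -1 + R
q(P, j) = -6 - 155*j + 4*P*j (q(P, j) = -6 + ((4*P)*j - 155*j) = -6 + (4*P*j - 155*j) = -6 + (-155*j + 4*P*j) = -6 - 155*j + 4*P*j)
(18706 + (q(Q(4, 4), -98) - 22*574))*(49676 + 37331) = (18706 + ((-6 - 155*(-98) + 4*(-1 + 4)*(-98)) - 22*574))*(49676 + 37331) = (18706 + ((-6 + 15190 + 4*3*(-98)) - 12628))*87007 = (18706 + ((-6 + 15190 - 1176) - 12628))*87007 = (18706 + (14008 - 12628))*87007 = (18706 + 1380)*87007 = 20086*87007 = 1747622602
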